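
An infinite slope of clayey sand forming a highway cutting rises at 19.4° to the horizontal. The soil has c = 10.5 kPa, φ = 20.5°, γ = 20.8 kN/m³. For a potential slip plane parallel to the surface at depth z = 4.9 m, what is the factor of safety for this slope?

FS = 1.39

For an infinite slope with a slip plane parallel to the surface (no pore pressure): FS = [c + γz cos²β tanφ] / [γz sinβ cosβ].
γz = 20.8·4.9 = 101.92 kN/m²
Numerator = 10.5 + 101.92·cos²19.4°·tan20.5° = 10.5 + 101.92·0.8897·0.3739 = 44.402 kPa
Denominator = 101.92·sin19.4°·cos19.4° = 101.92·0.3322·0.9432 = 31.932 kPa
FS = 44.402 / 31.932 = 1.391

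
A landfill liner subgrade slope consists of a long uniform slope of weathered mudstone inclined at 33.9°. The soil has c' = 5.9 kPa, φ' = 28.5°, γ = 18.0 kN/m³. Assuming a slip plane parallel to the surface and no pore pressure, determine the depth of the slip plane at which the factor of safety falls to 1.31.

z = 1.41 m

Setting FS = 1.31 in FS = [c' + γz cos²β tanφ'] / [γz sinβ cosβ] and solving for z:
z = c' / [γ cosβ (FS·sinβ − cosβ·tanφ')]
  = 5.9 / [18.0·cos33.9°·(1.31·sin33.9° − cos33.9°·tan28.5°)]
  = 5.9 / [18.0·0.8300·(1.31·0.5577 − 0.8300·0.5430)]
  = 5.9 / 4.1831 = 1.410 m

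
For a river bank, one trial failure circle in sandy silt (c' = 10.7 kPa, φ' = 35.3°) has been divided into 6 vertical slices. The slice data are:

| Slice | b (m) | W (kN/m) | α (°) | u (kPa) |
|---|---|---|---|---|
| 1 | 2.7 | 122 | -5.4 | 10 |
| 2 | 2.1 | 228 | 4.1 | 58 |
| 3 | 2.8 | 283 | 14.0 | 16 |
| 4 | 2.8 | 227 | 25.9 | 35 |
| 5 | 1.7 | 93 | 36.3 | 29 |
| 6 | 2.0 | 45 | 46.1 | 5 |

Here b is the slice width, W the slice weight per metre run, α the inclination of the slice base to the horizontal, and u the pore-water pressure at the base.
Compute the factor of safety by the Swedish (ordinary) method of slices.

FS = 2.16

Ordinary method of slices: FS = Σ[c'·Δl_i + (W_i cosα_i − u_i·Δl_i)·tanφ'] / Σ W_i sinα_i, with Δl_i = b_i / cosα_i.
Slice 1: Δl = 2.7/cos(-5.4°) = 2.712 m; N'_1 = 122·cos(-5.4°) − 10·2.712 = 94.3; c'Δl = 29.02; W sinα = -11.5
Slice 2: Δl = 2.1/cos4.1° = 2.105 m; N'_2 = 228·cos4.1° − 58·2.105 = 105.3; c'Δl = 22.53; W sinα = 16.3
Slice 3: Δl = 2.8/cos14.0° = 2.886 m; N'_3 = 283·cos14.0° − 16·2.886 = 228.4; c'Δl = 30.88; W sinα = 68.5
Slice 4: Δl = 2.8/cos25.9° = 3.113 m; N'_4 = 227·cos25.9° − 35·3.113 = 95.3; c'Δl = 33.31; W sinα = 99.2
Slice 5: Δl = 1.7/cos36.3° = 2.109 m; N'_5 = 93·cos36.3° − 29·2.109 = 13.8; c'Δl = 22.57; W sinα = 55.1
Slice 6: Δl = 2.0/cos46.1° = 2.884 m; N'_6 = 45·cos46.1° − 5·2.884 = 16.8; c'Δl = 30.86; W sinα = 32.4
Σc'Δl = 169.2 kN/m; ΣN' = 553.9 kN/m; ΣW sinα = 259.9 kN/m
Resisting = 169.2 + 553.9·tan35.3° = 169.2 + 392.2 = 561.3 kN/m
FS = 561.3 / 259.9 = 2.160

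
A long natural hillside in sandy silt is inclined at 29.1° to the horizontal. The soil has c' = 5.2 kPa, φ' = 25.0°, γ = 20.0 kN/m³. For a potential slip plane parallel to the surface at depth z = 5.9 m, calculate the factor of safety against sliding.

FS = 0.94

For an infinite slope with a slip plane parallel to the surface (no pore pressure): FS = [c' + γz cos²β tanφ'] / [γz sinβ cosβ].
γz = 20.0·5.9 = 118.00 kN/m²
Numerator = 5.2 + 118.00·cos²29.1°·tan25.0° = 5.2 + 118.00·0.7635·0.4663 = 47.210 kPa
Denominator = 118.00·sin29.1°·cos29.1° = 118.00·0.4863·0.8738 = 50.144 kPa
FS = 47.210 / 50.144 = 0.941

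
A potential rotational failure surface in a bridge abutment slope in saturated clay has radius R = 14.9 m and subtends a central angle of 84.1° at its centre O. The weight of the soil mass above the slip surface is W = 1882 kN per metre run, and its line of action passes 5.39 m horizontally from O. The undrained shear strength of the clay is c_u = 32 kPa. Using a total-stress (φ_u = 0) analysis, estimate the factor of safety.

Taking moments about the centre O, the resisting moment is provided by the undrained shear strength acting along the arc:
Arc length L_a = R·θ = 14.9·(84.1°·π/180) = 14.9·1.4678 = 21.87 m
M_R = c_u·L_a·R = 32·21.87·14.9 = 10427.9 kN·m/m
M_D = W·d = 1882·5.39 = 10144.0 kN·m/m
FS = M_R / M_D = 10427.9 / 10144.0 = 1.028

FS = 1.03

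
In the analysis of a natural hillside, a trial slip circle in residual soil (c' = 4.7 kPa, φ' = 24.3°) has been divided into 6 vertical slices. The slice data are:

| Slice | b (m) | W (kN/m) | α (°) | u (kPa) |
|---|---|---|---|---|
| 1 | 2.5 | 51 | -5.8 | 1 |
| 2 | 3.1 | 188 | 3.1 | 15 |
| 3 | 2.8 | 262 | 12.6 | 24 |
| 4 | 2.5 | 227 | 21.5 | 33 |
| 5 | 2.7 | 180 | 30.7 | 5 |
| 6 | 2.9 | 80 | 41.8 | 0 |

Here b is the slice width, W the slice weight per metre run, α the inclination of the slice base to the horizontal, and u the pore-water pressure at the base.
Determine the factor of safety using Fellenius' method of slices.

Ordinary method of slices: FS = Σ[c'·Δl_i + (W_i cosα_i − u_i·Δl_i)·tanφ'] / Σ W_i sinα_i, with Δl_i = b_i / cosα_i.
Slice 1: Δl = 2.5/cos(-5.8°) = 2.513 m; N'_1 = 51·cos(-5.8°) − 1·2.513 = 48.2; c'Δl = 11.81; W sinα = -5.2
Slice 2: Δl = 3.1/cos3.1° = 3.105 m; N'_2 = 188·cos3.1° − 15·3.105 = 141.2; c'Δl = 14.59; W sinα = 10.2
Slice 3: Δl = 2.8/cos12.6° = 2.869 m; N'_3 = 262·cos12.6° − 24·2.869 = 186.8; c'Δl = 13.48; W sinα = 57.2
Slice 4: Δl = 2.5/cos21.5° = 2.687 m; N'_4 = 227·cos21.5° − 33·2.687 = 122.5; c'Δl = 12.63; W sinα = 83.2
Slice 5: Δl = 2.7/cos30.7° = 3.140 m; N'_5 = 180·cos30.7° − 5·3.140 = 139.1; c'Δl = 14.76; W sinα = 91.9
Slice 6: Δl = 2.9/cos41.8° = 3.890 m; N'_6 = 80·cos41.8° − 0·3.890 = 59.6; c'Δl = 18.28; W sinα = 53.3
Σc'Δl = 85.6 kN/m; ΣN' = 697.5 kN/m; ΣW sinα = 290.6 kN/m
Resisting = 85.6 + 697.5·tan24.3° = 85.6 + 314.9 = 400.5 kN/m
FS = 400.5 / 290.6 = 1.378

FS = 1.38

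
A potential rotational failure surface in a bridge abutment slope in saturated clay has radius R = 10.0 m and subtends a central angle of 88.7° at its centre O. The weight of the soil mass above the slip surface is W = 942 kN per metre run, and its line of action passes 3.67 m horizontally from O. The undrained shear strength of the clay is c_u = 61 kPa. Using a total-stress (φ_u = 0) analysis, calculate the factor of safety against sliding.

Taking moments about the centre O, the resisting moment is provided by the undrained shear strength acting along the arc:
Arc length L_a = R·θ = 10.0·(88.7°·π/180) = 10.0·1.5481 = 15.48 m
M_R = c_u·L_a·R = 61·15.48·10.0 = 9443.5 kN·m/m
M_D = W·d = 942·3.67 = 3457.1 kN·m/m
FS = M_R / M_D = 9443.5 / 3457.1 = 2.732

FS = 2.73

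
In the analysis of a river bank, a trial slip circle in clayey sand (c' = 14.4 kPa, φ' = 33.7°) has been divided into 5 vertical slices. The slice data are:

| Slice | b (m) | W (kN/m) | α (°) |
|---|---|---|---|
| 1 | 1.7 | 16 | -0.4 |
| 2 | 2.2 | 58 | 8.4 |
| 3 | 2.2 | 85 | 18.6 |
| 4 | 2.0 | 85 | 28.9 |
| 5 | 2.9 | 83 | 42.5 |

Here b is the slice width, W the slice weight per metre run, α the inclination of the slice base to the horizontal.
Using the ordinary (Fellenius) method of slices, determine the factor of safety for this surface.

FS = 2.81

Ordinary method of slices: FS = Σ[c'·Δl_i + (W_i cosα_i)·tanφ'] / Σ W_i sinα_i, with Δl_i = b_i / cosα_i.
Slice 1: Δl = 1.7/cos(-0.4°) = 1.700 m; N'_1 = 16·cos(-0.4°) = 16.0; c'Δl = 24.48; W sinα = -0.1
Slice 2: Δl = 2.2/cos8.4° = 2.224 m; N'_2 = 58·cos8.4° = 57.4; c'Δl = 32.02; W sinα = 8.5
Slice 3: Δl = 2.2/cos18.6° = 2.321 m; N'_3 = 85·cos18.6° = 80.6; c'Δl = 33.43; W sinα = 27.1
Slice 4: Δl = 2.0/cos28.9° = 2.285 m; N'_4 = 85·cos28.9° = 74.4; c'Δl = 32.90; W sinα = 41.1
Slice 5: Δl = 2.9/cos42.5° = 3.933 m; N'_5 = 83·cos42.5° = 61.2; c'Δl = 56.64; W sinα = 56.1
Σc'Δl = 179.5 kN/m; ΣN' = 289.5 kN/m; ΣW sinα = 132.6 kN/m
Resisting = 179.5 + 289.5·tan33.7° = 179.5 + 193.1 = 372.6 kN/m
FS = 372.6 / 132.6 = 2.809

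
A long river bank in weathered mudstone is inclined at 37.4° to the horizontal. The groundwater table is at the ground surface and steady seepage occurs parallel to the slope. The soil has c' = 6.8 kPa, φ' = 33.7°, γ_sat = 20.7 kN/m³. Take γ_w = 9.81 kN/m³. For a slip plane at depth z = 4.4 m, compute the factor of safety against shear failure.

FS = 0.61

With seepage parallel to the slope and the water table at the surface, the effective normal stress on the slip plane uses the buoyant unit weight γ' = γ_sat − γ_w while the driving shear stress uses γ_sat:
FS = [c' + γ' z cos²β tanφ'] / [γ_sat z sinβ cosβ]
γ' = 20.7 − 9.81 = 10.89 kN/m³
Numerator = 6.8 + 10.89·4.4·cos²37.4°·tan33.7° = 6.8 + 10.89·4.4·0.6311·0.6669 = 26.967 kPa
Denominator = 20.7·4.4·sin37.4°·cos37.4° = 20.7·4.4·0.6074·0.7944 = 43.947 kPa
FS = 26.967 / 43.947 = 0.614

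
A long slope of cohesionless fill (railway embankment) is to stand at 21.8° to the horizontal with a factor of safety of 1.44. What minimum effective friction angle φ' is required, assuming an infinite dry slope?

φ' = 29.9°

FS = tanφ'/tanβ ⇒ tanφ' = FS · tanβ = 1.44 · tan21.8° = 0.5760
φ' = arctan(0.5760) = 29.94°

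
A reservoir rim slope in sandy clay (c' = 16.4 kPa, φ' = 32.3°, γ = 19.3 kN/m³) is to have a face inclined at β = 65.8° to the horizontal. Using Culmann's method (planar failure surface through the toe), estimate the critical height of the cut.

H_c = 15.78 m

Culmann's analysis gives the critical failure plane at α_cr = (β + φ')/2 = (65.8 + 32.3)/2 = 49.0°, and the critical height
H_c = (4c'/γ) · sinβ cosφ' / [1 − cos(β − φ')]
    = (4·16.4/19.3) · sin65.8°·cos32.3° / [1 − cos(33.5°)]
    = 3.399 · 0.9121·0.8453 / [1 − 0.8339]
    = 3.399 · 0.7710 / 0.1661
    = 15.78 m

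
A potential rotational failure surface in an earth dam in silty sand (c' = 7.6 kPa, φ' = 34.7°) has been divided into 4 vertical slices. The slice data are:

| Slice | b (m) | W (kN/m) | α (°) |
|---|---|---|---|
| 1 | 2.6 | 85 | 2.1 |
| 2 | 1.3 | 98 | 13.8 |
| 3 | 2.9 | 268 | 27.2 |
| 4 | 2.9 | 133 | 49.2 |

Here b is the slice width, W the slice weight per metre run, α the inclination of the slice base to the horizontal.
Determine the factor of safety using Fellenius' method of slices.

Ordinary method of slices: FS = Σ[c'·Δl_i + (W_i cosα_i)·tanφ'] / Σ W_i sinα_i, with Δl_i = b_i / cosα_i.
Slice 1: Δl = 2.6/cos2.1° = 2.602 m; N'_1 = 85·cos2.1° = 84.9; c'Δl = 19.77; W sinα = 3.1
Slice 2: Δl = 1.3/cos13.8° = 1.339 m; N'_2 = 98·cos13.8° = 95.2; c'Δl = 10.17; W sinα = 23.4
Slice 3: Δl = 2.9/cos27.2° = 3.261 m; N'_3 = 268·cos27.2° = 238.4; c'Δl = 24.78; W sinα = 122.5
Slice 4: Δl = 2.9/cos49.2° = 4.438 m; N'_4 = 133·cos49.2° = 86.9; c'Δl = 33.73; W sinα = 100.7
Σc'Δl = 88.5 kN/m; ΣN' = 505.4 kN/m; ΣW sinα = 249.7 kN/m
Resisting = 88.5 + 505.4·tan34.7° = 88.5 + 349.9 = 438.4 kN/m
FS = 438.4 / 249.7 = 1.756

FS = 1.76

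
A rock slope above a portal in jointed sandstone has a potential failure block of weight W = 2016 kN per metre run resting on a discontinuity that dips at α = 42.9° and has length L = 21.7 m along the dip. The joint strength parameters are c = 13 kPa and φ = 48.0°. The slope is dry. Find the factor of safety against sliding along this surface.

Resolving the block weight along and normal to the plane and applying the Mohr–Coulomb strength on the joint:
N' = W cosα = 2016·cos42.9° = 1476.8 kN/m
Driving force T = W sinα = 2016·sin42.9° = 1372.3 kN/m
Resisting force R = c·L + N'·tanφ = 13·21.7 + 1476.8·tan48.0° = 282.1 + 1640.2 = 1922.3 kN/m
FS = R / T = 1922.3 / 1372.3 = 1.401

FS = 1.40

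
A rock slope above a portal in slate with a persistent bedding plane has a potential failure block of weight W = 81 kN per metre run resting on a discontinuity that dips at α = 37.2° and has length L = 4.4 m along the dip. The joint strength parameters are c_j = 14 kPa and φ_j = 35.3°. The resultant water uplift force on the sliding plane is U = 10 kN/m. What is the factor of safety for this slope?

Resolving the block weight along and normal to the plane and applying the Mohr–Coulomb strength on the joint:
N' = W cosα − U = 81·cos37.2° − 10 = 54.5 kN/m
Driving force T = W sinα = 81·sin37.2° = 49.0 kN/m
Resisting force R = c_j·L + N'·tanφ_j = 14·4.4 + 54.5·tan35.3° = 61.6 + 38.6 = 100.2 kN/m
FS = R / T = 100.2 / 49.0 = 2.046

FS = 2.05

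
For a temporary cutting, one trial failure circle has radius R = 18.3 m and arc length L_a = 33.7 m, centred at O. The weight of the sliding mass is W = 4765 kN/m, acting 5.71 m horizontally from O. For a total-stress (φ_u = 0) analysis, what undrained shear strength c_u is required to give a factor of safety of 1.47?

c_u = 64.9 kPa

FS = c_u·L_a·R / (W·d), so c_u = FS·W·d / (L_a·R).
c_u = 1.47·4765·5.71 / (33.70·18.3) = 39996.0 / 616.71 = 64.85 kPa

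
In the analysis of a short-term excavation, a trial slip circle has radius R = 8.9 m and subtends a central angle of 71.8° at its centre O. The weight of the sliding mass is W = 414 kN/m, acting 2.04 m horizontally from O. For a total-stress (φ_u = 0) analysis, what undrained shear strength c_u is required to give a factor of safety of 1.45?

FS = c_u·L_a·R / (W·d), so c_u = FS·W·d / (L_a·R).
Arc length L_a = R·θ = 8.9·(71.8°·π/180) = 8.9·1.2531 = 11.15 m
c_u = 1.45·414·2.04 / (11.15·8.9) = 1224.6 / 99.26 = 12.34 kPa

c_u = 12.3 kPa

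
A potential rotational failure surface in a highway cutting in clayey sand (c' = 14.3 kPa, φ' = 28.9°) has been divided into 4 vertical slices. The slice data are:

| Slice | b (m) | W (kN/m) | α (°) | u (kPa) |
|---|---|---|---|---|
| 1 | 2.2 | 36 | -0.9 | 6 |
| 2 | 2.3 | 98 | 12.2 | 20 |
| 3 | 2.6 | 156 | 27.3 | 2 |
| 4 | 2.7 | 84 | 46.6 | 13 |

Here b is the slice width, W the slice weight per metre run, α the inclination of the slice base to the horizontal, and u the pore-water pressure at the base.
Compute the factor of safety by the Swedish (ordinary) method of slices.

Ordinary method of slices: FS = Σ[c'·Δl_i + (W_i cosα_i − u_i·Δl_i)·tanφ'] / Σ W_i sinα_i, with Δl_i = b_i / cosα_i.
Slice 1: Δl = 2.2/cos(-0.9°) = 2.200 m; N'_1 = 36·cos(-0.9°) − 6·2.200 = 22.8; c'Δl = 31.46; W sinα = -0.6
Slice 2: Δl = 2.3/cos12.2° = 2.353 m; N'_2 = 98·cos12.2° − 20·2.353 = 48.7; c'Δl = 33.65; W sinα = 20.7
Slice 3: Δl = 2.6/cos27.3° = 2.926 m; N'_3 = 156·cos27.3° − 2·2.926 = 132.8; c'Δl = 41.84; W sinα = 71.5
Slice 4: Δl = 2.7/cos46.6° = 3.930 m; N'_4 = 84·cos46.6° − 13·3.930 = 6.6; c'Δl = 56.19; W sinα = 61.0
Σc'Δl = 163.1 kN/m; ΣN' = 210.9 kN/m; ΣW sinα = 152.7 kN/m
Resisting = 163.1 + 210.9·tan28.9° = 163.1 + 116.4 = 279.6 kN/m
FS = 279.6 / 152.7 = 1.831

FS = 1.83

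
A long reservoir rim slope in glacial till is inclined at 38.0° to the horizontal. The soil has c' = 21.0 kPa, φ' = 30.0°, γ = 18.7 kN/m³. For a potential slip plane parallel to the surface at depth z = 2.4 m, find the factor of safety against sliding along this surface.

For an infinite slope with a slip plane parallel to the surface (no pore pressure): FS = [c' + γz cos²β tanφ'] / [γz sinβ cosβ].
γz = 18.7·2.4 = 44.88 kN/m²
Numerator = 21.0 + 44.88·cos²38.0°·tan30.0° = 21.0 + 44.88·0.6210·0.5774 = 37.090 kPa
Denominator = 44.88·sin38.0°·cos38.0° = 44.88·0.6157·0.7880 = 21.773 kPa
FS = 37.090 / 21.773 = 1.703

FS = 1.70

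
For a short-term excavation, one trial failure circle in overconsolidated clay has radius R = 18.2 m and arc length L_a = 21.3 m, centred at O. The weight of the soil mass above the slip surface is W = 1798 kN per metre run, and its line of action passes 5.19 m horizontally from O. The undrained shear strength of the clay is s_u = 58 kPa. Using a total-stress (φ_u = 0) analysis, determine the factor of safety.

FS = 2.41

Taking moments about the centre O, the resisting moment is provided by the undrained shear strength acting along the arc:
M_R = s_u·L_a·R = 58·21.30·18.2 = 22484.3 kN·m/m
M_D = W·d = 1798·5.19 = 9331.6 kN·m/m
FS = M_R / M_D = 22484.3 / 9331.6 = 2.409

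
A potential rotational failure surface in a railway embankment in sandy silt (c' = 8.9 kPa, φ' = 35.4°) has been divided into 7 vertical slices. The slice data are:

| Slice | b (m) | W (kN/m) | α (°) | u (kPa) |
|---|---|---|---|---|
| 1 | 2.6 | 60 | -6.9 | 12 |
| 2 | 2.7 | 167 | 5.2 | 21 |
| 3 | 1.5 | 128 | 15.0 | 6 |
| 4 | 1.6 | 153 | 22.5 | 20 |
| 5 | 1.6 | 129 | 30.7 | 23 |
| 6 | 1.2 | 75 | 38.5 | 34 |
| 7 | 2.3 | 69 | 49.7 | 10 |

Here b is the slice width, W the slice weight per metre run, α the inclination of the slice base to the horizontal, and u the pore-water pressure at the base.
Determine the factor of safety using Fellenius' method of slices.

FS = 1.71

Ordinary method of slices: FS = Σ[c'·Δl_i + (W_i cosα_i − u_i·Δl_i)·tanφ'] / Σ W_i sinα_i, with Δl_i = b_i / cosα_i.
Slice 1: Δl = 2.6/cos(-6.9°) = 2.619 m; N'_1 = 60·cos(-6.9°) − 12·2.619 = 28.1; c'Δl = 23.31; W sinα = -7.2
Slice 2: Δl = 2.7/cos5.2° = 2.711 m; N'_2 = 167·cos5.2° − 21·2.711 = 109.4; c'Δl = 24.13; W sinα = 15.1
Slice 3: Δl = 1.5/cos15.0° = 1.553 m; N'_3 = 128·cos15.0° − 6·1.553 = 114.3; c'Δl = 13.82; W sinα = 33.1
Slice 4: Δl = 1.6/cos22.5° = 1.732 m; N'_4 = 153·cos22.5° − 20·1.732 = 106.7; c'Δl = 15.41; W sinα = 58.6
Slice 5: Δl = 1.6/cos30.7° = 1.861 m; N'_5 = 129·cos30.7° − 23·1.861 = 68.1; c'Δl = 16.56; W sinα = 65.9
Slice 6: Δl = 1.2/cos38.5° = 1.533 m; N'_6 = 75·cos38.5° − 34·1.533 = 6.6; c'Δl = 13.65; W sinα = 46.7
Slice 7: Δl = 2.3/cos49.7° = 3.556 m; N'_7 = 69·cos49.7° − 10·3.556 = 9.1; c'Δl = 31.65; W sinα = 52.6
Σc'Δl = 138.5 kN/m; ΣN' = 442.3 kN/m; ΣW sinα = 264.8 kN/m
Resisting = 138.5 + 442.3·tan35.4° = 138.5 + 314.3 = 452.9 kN/m
FS = 452.9 / 264.8 = 1.710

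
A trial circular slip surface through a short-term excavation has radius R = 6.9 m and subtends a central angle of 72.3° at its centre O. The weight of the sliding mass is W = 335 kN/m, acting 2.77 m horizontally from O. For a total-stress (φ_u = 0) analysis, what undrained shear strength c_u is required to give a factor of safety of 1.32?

c_u = 20.4 kPa

FS = c_u·L_a·R / (W·d), so c_u = FS·W·d / (L_a·R).
Arc length L_a = R·θ = 6.9·(72.3°·π/180) = 6.9·1.2619 = 8.71 m
c_u = 1.32·335·2.77 / (8.71·6.9) = 1224.9 / 60.08 = 20.39 kPa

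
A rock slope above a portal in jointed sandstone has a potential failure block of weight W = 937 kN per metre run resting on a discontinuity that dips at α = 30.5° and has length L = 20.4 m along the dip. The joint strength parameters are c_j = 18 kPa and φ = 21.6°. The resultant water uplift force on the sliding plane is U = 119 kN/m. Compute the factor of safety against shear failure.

FS = 1.35

Resolving the block weight along and normal to the plane and applying the Mohr–Coulomb strength on the joint:
N' = W cosα − U = 937·cos30.5° − 119 = 688.3 kN/m
Driving force T = W sinα = 937·sin30.5° = 475.6 kN/m
Resisting force R = c_j·L + N'·tanφ = 18·20.4 + 688.3·tan21.6° = 367.2 + 272.5 = 639.7 kN/m
FS = R / T = 639.7 / 475.6 = 1.345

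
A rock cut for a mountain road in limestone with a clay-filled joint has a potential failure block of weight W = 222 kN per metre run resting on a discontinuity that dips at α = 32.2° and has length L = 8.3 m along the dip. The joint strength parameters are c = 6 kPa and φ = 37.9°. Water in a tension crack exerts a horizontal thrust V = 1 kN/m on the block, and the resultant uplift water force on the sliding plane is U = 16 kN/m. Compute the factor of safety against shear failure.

Resolving the block weight along and normal to the plane and applying the Mohr–Coulomb strength on the joint:
N' = W cosα − U − V sinα = 222·cos32.2° − 16 − 1·sin32.2° = 171.3 kN/m
Driving force T = W sinα + V cosα = 222·sin32.2° + 1·cos32.2° = 119.1 kN/m
Resisting force R = c·L + N'·tanφ = 6·8.3 + 171.3·tan37.9° = 49.8 + 133.4 = 183.2 kN/m
FS = R / T = 183.2 / 119.1 = 1.537

FS = 1.54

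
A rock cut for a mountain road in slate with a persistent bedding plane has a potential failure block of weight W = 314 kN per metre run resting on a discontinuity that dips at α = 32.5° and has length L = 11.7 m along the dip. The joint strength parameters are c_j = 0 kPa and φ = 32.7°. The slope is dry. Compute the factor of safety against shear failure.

Resolving the block weight along and normal to the plane and applying the Mohr–Coulomb strength on the joint:
N' = W cosα = 314·cos32.5° = 264.8 kN/m
Driving force T = W sinα = 314·sin32.5° = 168.7 kN/m
Resisting force R = c_j·L + N'·tanφ = 0·11.7 + 264.8·tan32.7° = 0.0 + 170.0 = 170.0 kN/m
FS = R / T = 170.0 / 168.7 = 1.008

FS = 1.01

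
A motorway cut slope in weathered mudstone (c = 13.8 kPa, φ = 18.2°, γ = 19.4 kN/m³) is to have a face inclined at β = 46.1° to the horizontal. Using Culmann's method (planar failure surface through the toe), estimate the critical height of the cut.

H_c = 16.76 m

Culmann's analysis gives the critical failure plane at α_cr = (β + φ)/2 = (46.1 + 18.2)/2 = 32.1°, and the critical height
H_c = (4c/γ) · sinβ cosφ / [1 − cos(β − φ)]
    = (4·13.8/19.4) · sin46.1°·cos18.2° / [1 − cos(27.9°)]
    = 2.845 · 0.7206·0.9500 / [1 − 0.8838]
    = 2.845 · 0.6845 / 0.1162
    = 16.76 m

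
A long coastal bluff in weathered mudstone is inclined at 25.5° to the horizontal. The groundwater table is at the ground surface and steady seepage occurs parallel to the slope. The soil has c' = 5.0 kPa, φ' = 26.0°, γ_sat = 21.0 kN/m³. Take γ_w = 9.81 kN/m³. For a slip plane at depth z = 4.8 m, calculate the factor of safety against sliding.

With seepage parallel to the slope and the water table at the surface, the effective normal stress on the slip plane uses the buoyant unit weight γ' = γ_sat − γ_w while the driving shear stress uses γ_sat:
FS = [c' + γ' z cos²β tanφ'] / [γ_sat z sinβ cosβ]
γ' = 21.0 − 9.81 = 11.19 kN/m³
Numerator = 5.0 + 11.19·4.8·cos²25.5°·tan26.0° = 5.0 + 11.19·4.8·0.8147·0.4877 = 26.342 kPa
Denominator = 21.0·4.8·sin25.5°·cos25.5° = 21.0·4.8·0.4305·0.9026 = 39.168 kPa
FS = 26.342 / 39.168 = 0.673

FS = 0.67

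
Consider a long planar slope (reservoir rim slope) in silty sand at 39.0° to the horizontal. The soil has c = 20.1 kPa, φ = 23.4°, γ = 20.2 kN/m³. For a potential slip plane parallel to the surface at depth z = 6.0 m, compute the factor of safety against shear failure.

For an infinite slope with a slip plane parallel to the surface (no pore pressure): FS = [c + γz cos²β tanφ] / [γz sinβ cosβ].
γz = 20.2·6.0 = 121.20 kN/m²
Numerator = 20.1 + 121.20·cos²39.0°·tan23.4° = 20.1 + 121.20·0.6040·0.4327 = 51.776 kPa
Denominator = 121.20·sin39.0°·cos39.0° = 121.20·0.6293·0.7771 = 59.276 kPa
FS = 51.776 / 59.276 = 0.873

FS = 0.87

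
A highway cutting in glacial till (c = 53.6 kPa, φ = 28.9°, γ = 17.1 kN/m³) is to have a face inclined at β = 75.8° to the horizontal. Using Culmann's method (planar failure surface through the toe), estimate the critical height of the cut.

Culmann's analysis gives the critical failure plane at α_cr = (β + φ)/2 = (75.8 + 28.9)/2 = 52.3°, and the critical height
H_c = (4c/γ) · sinβ cosφ / [1 − cos(β − φ)]
    = (4·53.6/17.1) · sin75.8°·cos28.9° / [1 − cos(46.9°)]
    = 12.538 · 0.9694·0.8755 / [1 − 0.6833]
    = 12.538 · 0.8487 / 0.3167
    = 33.60 m

H_c = 33.60 m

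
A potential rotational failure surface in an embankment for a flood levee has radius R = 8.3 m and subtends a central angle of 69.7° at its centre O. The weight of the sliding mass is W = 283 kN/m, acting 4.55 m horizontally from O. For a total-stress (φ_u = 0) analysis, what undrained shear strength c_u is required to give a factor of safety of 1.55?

c_u = 23.8 kPa

FS = c_u·L_a·R / (W·d), so c_u = FS·W·d / (L_a·R).
Arc length L_a = R·θ = 8.3·(69.7°·π/180) = 8.3·1.2165 = 10.10 m
c_u = 1.55·283·4.55 / (10.10·8.3) = 1995.9 / 83.80 = 23.82 kPa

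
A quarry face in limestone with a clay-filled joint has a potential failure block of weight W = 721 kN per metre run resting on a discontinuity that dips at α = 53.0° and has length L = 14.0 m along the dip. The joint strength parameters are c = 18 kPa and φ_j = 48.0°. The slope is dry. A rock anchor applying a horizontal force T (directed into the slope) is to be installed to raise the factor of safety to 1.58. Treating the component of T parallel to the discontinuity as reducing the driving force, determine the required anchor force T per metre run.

Resolving forces along and normal to the sliding plane, with the horizontal anchor force T adding T·sinα to the effective normal force and T·cosα acting up the plane against the driving force:
FS = [cL + (W cosα + T sinα) tanφ_j] / [W sinα − T cosα]
Without the anchor: N' = 433.9 kN/m, driving T_d = 575.8 kN/m, resisting R = 18·14.0 + 433.9·tan48.0° = 733.9 kN/m, FS = 1.27.
Setting FS = 1.58 and solving for T:
1.58·(575.8 − T cos53.0°) = 733.9 + T sin53.0°·tan48.0°
T·(sin53.0°·tan48.0° + 1.58·cos53.0°) = 1.58·575.8 − 733.9
T·(0.7986·1.1106 + 1.58·0.6018) = 909.8 − 733.9 = 175.9
T·1.8378 = 175.9
T = 95.7 kN/m

T = 96 kN/m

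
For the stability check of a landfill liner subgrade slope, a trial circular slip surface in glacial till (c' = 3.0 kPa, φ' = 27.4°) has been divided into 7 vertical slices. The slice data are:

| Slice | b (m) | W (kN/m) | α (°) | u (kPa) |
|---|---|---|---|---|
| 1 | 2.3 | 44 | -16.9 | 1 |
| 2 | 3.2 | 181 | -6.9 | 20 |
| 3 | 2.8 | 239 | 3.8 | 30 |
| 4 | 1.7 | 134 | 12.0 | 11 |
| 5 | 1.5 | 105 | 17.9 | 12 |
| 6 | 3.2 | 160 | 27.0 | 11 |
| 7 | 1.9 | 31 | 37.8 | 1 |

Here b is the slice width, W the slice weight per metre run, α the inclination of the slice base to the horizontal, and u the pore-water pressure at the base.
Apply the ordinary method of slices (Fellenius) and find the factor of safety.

Ordinary method of slices: FS = Σ[c'·Δl_i + (W_i cosα_i − u_i·Δl_i)·tanφ'] / Σ W_i sinα_i, with Δl_i = b_i / cosα_i.
Slice 1: Δl = 2.3/cos(-16.9°) = 2.404 m; N'_1 = 44·cos(-16.9°) − 1·2.404 = 39.7; c'Δl = 7.21; W sinα = -12.8
Slice 2: Δl = 3.2/cos(-6.9°) = 3.223 m; N'_2 = 181·cos(-6.9°) − 20·3.223 = 115.2; c'Δl = 9.67; W sinα = -21.7
Slice 3: Δl = 2.8/cos3.8° = 2.806 m; N'_3 = 239·cos3.8° − 30·2.806 = 154.3; c'Δl = 8.42; W sinα = 15.8
Slice 4: Δl = 1.7/cos12.0° = 1.738 m; N'_4 = 134·cos12.0° − 11·1.738 = 112.0; c'Δl = 5.21; W sinα = 27.9
Slice 5: Δl = 1.5/cos17.9° = 1.576 m; N'_5 = 105·cos17.9° − 12·1.576 = 81.0; c'Δl = 4.73; W sinα = 32.3
Slice 6: Δl = 3.2/cos27.0° = 3.591 m; N'_6 = 160·cos27.0° − 11·3.591 = 103.1; c'Δl = 10.77; W sinα = 72.6
Slice 7: Δl = 1.9/cos37.8° = 2.405 m; N'_7 = 31·cos37.8° − 1·2.405 = 22.1; c'Δl = 7.21; W sinα = 19.0
Σc'Δl = 53.2 kN/m; ΣN' = 627.3 kN/m; ΣW sinα = 133.1 kN/m
Resisting = 53.2 + 627.3·tan27.4° = 53.2 + 325.2 = 378.4 kN/m
FS = 378.4 / 133.1 = 2.843

FS = 2.84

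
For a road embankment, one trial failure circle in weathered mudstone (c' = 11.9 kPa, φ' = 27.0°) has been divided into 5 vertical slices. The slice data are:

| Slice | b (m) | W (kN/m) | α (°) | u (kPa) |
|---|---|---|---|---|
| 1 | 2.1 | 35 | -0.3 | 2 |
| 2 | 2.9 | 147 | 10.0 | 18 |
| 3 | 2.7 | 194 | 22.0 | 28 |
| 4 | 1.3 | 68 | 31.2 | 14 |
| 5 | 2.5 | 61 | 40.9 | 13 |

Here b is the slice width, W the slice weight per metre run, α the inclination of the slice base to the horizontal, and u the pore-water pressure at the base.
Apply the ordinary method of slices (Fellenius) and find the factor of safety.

FS = 1.65

Ordinary method of slices: FS = Σ[c'·Δl_i + (W_i cosα_i − u_i·Δl_i)·tanφ'] / Σ W_i sinα_i, with Δl_i = b_i / cosα_i.
Slice 1: Δl = 2.1/cos(-0.3°) = 2.100 m; N'_1 = 35·cos(-0.3°) − 2·2.100 = 30.8; c'Δl = 24.99; W sinα = -0.2
Slice 2: Δl = 2.9/cos10.0° = 2.945 m; N'_2 = 147·cos10.0° − 18·2.945 = 91.8; c'Δl = 35.04; W sinα = 25.5
Slice 3: Δl = 2.7/cos22.0° = 2.912 m; N'_3 = 194·cos22.0° − 28·2.912 = 98.3; c'Δl = 34.65; W sinα = 72.7
Slice 4: Δl = 1.3/cos31.2° = 1.520 m; N'_4 = 68·cos31.2° − 14·1.520 = 36.9; c'Δl = 18.09; W sinα = 35.2
Slice 5: Δl = 2.5/cos40.9° = 3.308 m; N'_5 = 61·cos40.9° − 13·3.308 = 3.1; c'Δl = 39.36; W sinα = 39.9
Σc'Δl = 152.1 kN/m; ΣN' = 260.9 kN/m; ΣW sinα = 173.2 kN/m
Resisting = 152.1 + 260.9·tan27.0° = 152.1 + 132.9 = 285.1 kN/m
FS = 285.1 / 173.2 = 1.646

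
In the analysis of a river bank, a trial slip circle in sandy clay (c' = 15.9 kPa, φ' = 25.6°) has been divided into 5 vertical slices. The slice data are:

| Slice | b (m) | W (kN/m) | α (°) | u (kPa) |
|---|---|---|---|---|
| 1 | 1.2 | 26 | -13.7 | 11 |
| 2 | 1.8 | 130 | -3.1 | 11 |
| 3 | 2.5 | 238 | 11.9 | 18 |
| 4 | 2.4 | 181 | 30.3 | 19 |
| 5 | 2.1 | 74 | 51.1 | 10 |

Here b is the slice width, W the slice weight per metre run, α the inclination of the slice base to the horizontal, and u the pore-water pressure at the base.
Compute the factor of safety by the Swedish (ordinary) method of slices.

Ordinary method of slices: FS = Σ[c'·Δl_i + (W_i cosα_i − u_i·Δl_i)·tanφ'] / Σ W_i sinα_i, with Δl_i = b_i / cosα_i.
Slice 1: Δl = 1.2/cos(-13.7°) = 1.235 m; N'_1 = 26·cos(-13.7°) − 11·1.235 = 11.7; c'Δl = 19.64; W sinα = -6.2
Slice 2: Δl = 1.8/cos(-3.1°) = 1.803 m; N'_2 = 130·cos(-3.1°) − 11·1.803 = 110.0; c'Δl = 28.66; W sinα = -7.0
Slice 3: Δl = 2.5/cos11.9° = 2.555 m; N'_3 = 238·cos11.9° − 18·2.555 = 186.9; c'Δl = 40.62; W sinα = 49.1
Slice 4: Δl = 2.4/cos30.3° = 2.780 m; N'_4 = 181·cos30.3° − 19·2.780 = 103.5; c'Δl = 44.20; W sinα = 91.3
Slice 5: Δl = 2.1/cos51.1° = 3.344 m; N'_5 = 74·cos51.1° − 10·3.344 = 13.0; c'Δl = 53.17; W sinα = 57.6
Σc'Δl = 186.3 kN/m; ΣN' = 425.0 kN/m; ΣW sinα = 184.8 kN/m
Resisting = 186.3 + 425.0·tan25.6° = 186.3 + 203.6 = 389.9 kN/m
FS = 389.9 / 184.8 = 2.110

FS = 2.11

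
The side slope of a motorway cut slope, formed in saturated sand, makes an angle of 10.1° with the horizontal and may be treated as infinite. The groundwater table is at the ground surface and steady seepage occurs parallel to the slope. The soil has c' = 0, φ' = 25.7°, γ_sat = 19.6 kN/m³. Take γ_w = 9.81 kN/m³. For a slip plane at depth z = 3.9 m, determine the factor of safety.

FS = 1.35

With seepage parallel to the slope and the water table at the surface, the effective normal stress on the slip plane uses the buoyant unit weight γ' = γ_sat − γ_w while the driving shear stress uses γ_sat:
FS = [c' + γ' z cos²β tanφ'] / [γ_sat z sinβ cosβ]
(For c' = 0 this reduces to FS = (γ'/γ_sat)·tanφ'/tanβ.)
γ' = 19.6 − 9.81 = 9.79 kN/m³
Numerator = 0.0 + 9.79·3.9·cos²10.1°·tan25.7° = 0.0 + 9.79·3.9·0.9692·0.4813 = 17.810 kPa
Denominator = 19.6·3.9·sin10.1°·cos10.1° = 19.6·3.9·0.1754·0.9845 = 13.197 kPa
FS = 17.810 / 13.197 = 1.350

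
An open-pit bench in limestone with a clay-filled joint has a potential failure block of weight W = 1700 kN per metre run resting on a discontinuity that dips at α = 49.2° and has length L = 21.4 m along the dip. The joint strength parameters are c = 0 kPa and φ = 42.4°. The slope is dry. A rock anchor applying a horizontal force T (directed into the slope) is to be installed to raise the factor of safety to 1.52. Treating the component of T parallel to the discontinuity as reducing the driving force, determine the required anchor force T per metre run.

T = 559 kN/m

Resolving forces along and normal to the sliding plane, with the horizontal anchor force T adding T·sinα to the effective normal force and T·cosα acting up the plane against the driving force:
FS = [cL + (W cosα + T sinα) tanφ] / [W sinα − T cosα]
Without the anchor: N' = 1110.8 kN/m, driving T_d = 1286.9 kN/m, resisting R = 0·21.4 + 1110.8·tan42.4° = 1014.3 kN/m, FS = 0.79.
Setting FS = 1.52 and solving for T:
1.52·(1286.9 − T cos49.2°) = 1014.3 + T sin49.2°·tan42.4°
T·(sin49.2°·tan42.4° + 1.52·cos49.2°) = 1.52·1286.9 − 1014.3
T·(0.7570·0.9131 + 1.52·0.6534) = 1956.1 − 1014.3 = 941.8
T·1.6844 = 941.8
T = 559.1 kN/m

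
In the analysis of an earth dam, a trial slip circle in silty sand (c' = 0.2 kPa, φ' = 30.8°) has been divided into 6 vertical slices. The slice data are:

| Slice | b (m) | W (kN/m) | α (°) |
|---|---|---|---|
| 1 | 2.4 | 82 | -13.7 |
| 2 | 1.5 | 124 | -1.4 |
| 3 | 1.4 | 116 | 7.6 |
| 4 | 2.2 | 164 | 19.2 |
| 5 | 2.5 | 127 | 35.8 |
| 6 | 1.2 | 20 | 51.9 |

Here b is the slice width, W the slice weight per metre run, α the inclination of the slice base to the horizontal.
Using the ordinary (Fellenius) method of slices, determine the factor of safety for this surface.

Ordinary method of slices: FS = Σ[c'·Δl_i + (W_i cosα_i)·tanφ'] / Σ W_i sinα_i, with Δl_i = b_i / cosα_i.
Slice 1: Δl = 2.4/cos(-13.7°) = 2.470 m; N'_1 = 82·cos(-13.7°) = 79.7; c'Δl = 0.49; W sinα = -19.4
Slice 2: Δl = 1.5/cos(-1.4°) = 1.500 m; N'_2 = 124·cos(-1.4°) = 124.0; c'Δl = 0.30; W sinα = -3.0
Slice 3: Δl = 1.4/cos7.6° = 1.412 m; N'_3 = 116·cos7.6° = 115.0; c'Δl = 0.28; W sinα = 15.3
Slice 4: Δl = 2.2/cos19.2° = 2.330 m; N'_4 = 164·cos19.2° = 154.9; c'Δl = 0.47; W sinα = 53.9
Slice 5: Δl = 2.5/cos35.8° = 3.082 m; N'_5 = 127·cos35.8° = 103.0; c'Δl = 0.62; W sinα = 74.3
Slice 6: Δl = 1.2/cos51.9° = 1.945 m; N'_6 = 20·cos51.9° = 12.3; c'Δl = 0.39; W sinα = 15.7
Σc'Δl = 2.5 kN/m; ΣN' = 588.8 kN/m; ΣW sinα = 136.9 kN/m
Resisting = 2.5 + 588.8·tan30.8° = 2.5 + 351.0 = 353.6 kN/m
FS = 353.6 / 136.9 = 2.584

FS = 2.58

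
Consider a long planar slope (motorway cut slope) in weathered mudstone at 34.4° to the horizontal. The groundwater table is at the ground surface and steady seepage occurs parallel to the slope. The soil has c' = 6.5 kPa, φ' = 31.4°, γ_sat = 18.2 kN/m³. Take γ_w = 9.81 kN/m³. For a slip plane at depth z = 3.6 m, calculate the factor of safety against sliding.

FS = 0.62

With seepage parallel to the slope and the water table at the surface, the effective normal stress on the slip plane uses the buoyant unit weight γ' = γ_sat − γ_w while the driving shear stress uses γ_sat:
FS = [c' + γ' z cos²β tanφ'] / [γ_sat z sinβ cosβ]
γ' = 18.2 − 9.81 = 8.39 kN/m³
Numerator = 6.5 + 8.39·3.6·cos²34.4°·tan31.4° = 6.5 + 8.39·3.6·0.6808·0.6104 = 19.052 kPa
Denominator = 18.2·3.6·sin34.4°·cos34.4° = 18.2·3.6·0.5650·0.8251 = 30.543 kPa
FS = 19.052 / 30.543 = 0.624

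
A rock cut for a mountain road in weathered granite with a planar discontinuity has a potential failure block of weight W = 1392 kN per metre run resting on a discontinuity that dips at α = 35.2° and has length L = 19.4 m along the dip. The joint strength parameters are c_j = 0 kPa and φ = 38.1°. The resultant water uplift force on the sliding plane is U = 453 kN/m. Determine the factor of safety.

Resolving the block weight along and normal to the plane and applying the Mohr–Coulomb strength on the joint:
N' = W cosα − U = 1392·cos35.2° − 453 = 684.5 kN/m
Driving force T = W sinα = 1392·sin35.2° = 802.4 kN/m
Resisting force R = c_j·L + N'·tanφ = 0·19.4 + 684.5·tan38.1° = 0.0 + 536.7 = 536.7 kN/m
FS = R / T = 536.7 / 802.4 = 0.669

FS = 0.67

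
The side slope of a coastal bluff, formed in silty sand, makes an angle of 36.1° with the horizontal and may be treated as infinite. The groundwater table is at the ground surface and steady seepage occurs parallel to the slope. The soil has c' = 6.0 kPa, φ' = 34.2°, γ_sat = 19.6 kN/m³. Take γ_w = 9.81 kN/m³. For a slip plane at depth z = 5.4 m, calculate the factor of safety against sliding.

With seepage parallel to the slope and the water table at the surface, the effective normal stress on the slip plane uses the buoyant unit weight γ' = γ_sat − γ_w while the driving shear stress uses γ_sat:
FS = [c' + γ' z cos²β tanφ'] / [γ_sat z sinβ cosβ]
γ' = 19.6 − 9.81 = 9.79 kN/m³
Numerator = 6.0 + 9.79·5.4·cos²36.1°·tan34.2° = 6.0 + 9.79·5.4·0.6528·0.6796 = 29.455 kPa
Denominator = 19.6·5.4·sin36.1°·cos36.1° = 19.6·5.4·0.5892·0.8080 = 50.387 kPa
FS = 29.455 / 50.387 = 0.585

FS = 0.58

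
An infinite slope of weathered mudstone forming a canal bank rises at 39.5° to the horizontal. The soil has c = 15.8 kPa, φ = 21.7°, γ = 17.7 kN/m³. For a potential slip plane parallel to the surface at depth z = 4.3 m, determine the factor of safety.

For an infinite slope with a slip plane parallel to the surface (no pore pressure): FS = [c + γz cos²β tanφ] / [γz sinβ cosβ].
γz = 17.7·4.3 = 76.11 kN/m²
Numerator = 15.8 + 76.11·cos²39.5°·tan21.7° = 15.8 + 76.11·0.5954·0.3979 = 33.834 kPa
Denominator = 76.11·sin39.5°·cos39.5° = 76.11·0.6361·0.7716 = 37.356 kPa
FS = 33.834 / 37.356 = 0.906

FS = 0.91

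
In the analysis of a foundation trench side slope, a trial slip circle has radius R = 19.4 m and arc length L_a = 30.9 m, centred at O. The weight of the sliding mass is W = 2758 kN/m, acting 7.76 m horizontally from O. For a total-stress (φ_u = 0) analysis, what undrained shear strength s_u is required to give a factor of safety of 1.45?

s_u = 51.8 kPa

FS = s_u·L_a·R / (W·d), so s_u = FS·W·d / (L_a·R).
s_u = 1.45·2758·7.76 / (30.90·19.4) = 31033.0 / 599.46 = 51.77 kPa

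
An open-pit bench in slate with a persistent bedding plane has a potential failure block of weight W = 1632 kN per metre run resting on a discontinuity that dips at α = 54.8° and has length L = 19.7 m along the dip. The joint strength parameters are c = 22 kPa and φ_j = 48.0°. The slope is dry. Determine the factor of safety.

Resolving the block weight along and normal to the plane and applying the Mohr–Coulomb strength on the joint:
N' = W cosα = 1632·cos54.8° = 940.7 kN/m
Driving force T = W sinα = 1632·sin54.8° = 1333.6 kN/m
Resisting force R = c·L + N'·tanφ_j = 22·19.7 + 940.7·tan48.0° = 433.4 + 1044.8 = 1478.2 kN/m
FS = R / T = 1478.2 / 1333.6 = 1.108

FS = 1.11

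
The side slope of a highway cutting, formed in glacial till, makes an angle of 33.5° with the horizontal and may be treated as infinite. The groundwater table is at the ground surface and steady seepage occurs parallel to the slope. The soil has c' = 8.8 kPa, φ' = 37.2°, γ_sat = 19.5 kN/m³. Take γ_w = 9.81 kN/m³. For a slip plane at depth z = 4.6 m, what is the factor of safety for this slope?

FS = 0.78

With seepage parallel to the slope and the water table at the surface, the effective normal stress on the slip plane uses the buoyant unit weight γ' = γ_sat − γ_w while the driving shear stress uses γ_sat:
FS = [c' + γ' z cos²β tanφ'] / [γ_sat z sinβ cosβ]
γ' = 19.5 − 9.81 = 9.69 kN/m³
Numerator = 8.8 + 9.69·4.6·cos²33.5°·tan37.2° = 8.8 + 9.69·4.6·0.6954·0.7590 = 32.327 kPa
Denominator = 19.5·4.6·sin33.5°·cos33.5° = 19.5·4.6·0.5519·0.8339 = 41.285 kPa
FS = 32.327 / 41.285 = 0.783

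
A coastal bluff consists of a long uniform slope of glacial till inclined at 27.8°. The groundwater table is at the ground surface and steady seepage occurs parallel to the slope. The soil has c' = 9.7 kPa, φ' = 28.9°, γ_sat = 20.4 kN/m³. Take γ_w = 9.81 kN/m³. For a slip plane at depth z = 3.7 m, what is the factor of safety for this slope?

FS = 0.86

With seepage parallel to the slope and the water table at the surface, the effective normal stress on the slip plane uses the buoyant unit weight γ' = γ_sat − γ_w while the driving shear stress uses γ_sat:
FS = [c' + γ' z cos²β tanφ'] / [γ_sat z sinβ cosβ]
γ' = 20.4 − 9.81 = 10.59 kN/m³
Numerator = 9.7 + 10.59·3.7·cos²27.8°·tan28.9° = 9.7 + 10.59·3.7·0.7825·0.5520 = 26.625 kPa
Denominator = 20.4·3.7·sin27.8°·cos27.8° = 20.4·3.7·0.4664·0.8846 = 31.140 kPa
FS = 26.625 / 31.140 = 0.855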